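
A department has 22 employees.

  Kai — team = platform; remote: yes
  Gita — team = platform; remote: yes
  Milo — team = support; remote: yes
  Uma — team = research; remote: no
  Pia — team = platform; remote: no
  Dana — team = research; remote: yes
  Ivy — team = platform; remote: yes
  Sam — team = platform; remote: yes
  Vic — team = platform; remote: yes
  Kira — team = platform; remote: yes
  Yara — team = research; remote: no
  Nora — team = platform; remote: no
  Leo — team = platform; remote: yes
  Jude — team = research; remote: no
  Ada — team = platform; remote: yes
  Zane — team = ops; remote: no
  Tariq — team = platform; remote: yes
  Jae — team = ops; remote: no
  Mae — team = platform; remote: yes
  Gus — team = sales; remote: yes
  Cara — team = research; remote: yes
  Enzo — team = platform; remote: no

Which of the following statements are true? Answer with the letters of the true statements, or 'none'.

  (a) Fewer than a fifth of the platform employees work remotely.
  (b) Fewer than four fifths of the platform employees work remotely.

(b)

|A| = 13, |A ∩ B| = 10, |A ∖ B| = 3.
(a) |A ∩ B| / |A| < 1/5: fails.
(b) |A ∩ B| / |A| < 4/5: holds.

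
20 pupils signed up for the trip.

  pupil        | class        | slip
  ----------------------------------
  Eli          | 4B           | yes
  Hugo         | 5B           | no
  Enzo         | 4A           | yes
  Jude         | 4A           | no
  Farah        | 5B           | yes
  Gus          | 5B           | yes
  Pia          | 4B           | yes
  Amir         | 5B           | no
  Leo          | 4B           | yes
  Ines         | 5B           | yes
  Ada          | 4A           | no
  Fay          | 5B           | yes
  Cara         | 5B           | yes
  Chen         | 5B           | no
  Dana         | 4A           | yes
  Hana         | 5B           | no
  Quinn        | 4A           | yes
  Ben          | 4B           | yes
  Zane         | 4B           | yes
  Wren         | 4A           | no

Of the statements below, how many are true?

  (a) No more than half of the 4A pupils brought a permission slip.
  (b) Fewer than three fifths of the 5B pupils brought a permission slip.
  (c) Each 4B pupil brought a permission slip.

(a) 4A: |A| = 6, |A ∩ B| = 3; needs |A ∩ B| ≤ |A ∖ B| — true.
(b) 5B: |A| = 9, |A ∩ B| = 5; needs |A ∩ B| / |A| < 3/5 — true.
(c) 4B: |A| = 5, |A ∩ B| = 5; needs A ⊆ B, i.e. every element of A is in B (|A ∖ B| = 0) — true.

3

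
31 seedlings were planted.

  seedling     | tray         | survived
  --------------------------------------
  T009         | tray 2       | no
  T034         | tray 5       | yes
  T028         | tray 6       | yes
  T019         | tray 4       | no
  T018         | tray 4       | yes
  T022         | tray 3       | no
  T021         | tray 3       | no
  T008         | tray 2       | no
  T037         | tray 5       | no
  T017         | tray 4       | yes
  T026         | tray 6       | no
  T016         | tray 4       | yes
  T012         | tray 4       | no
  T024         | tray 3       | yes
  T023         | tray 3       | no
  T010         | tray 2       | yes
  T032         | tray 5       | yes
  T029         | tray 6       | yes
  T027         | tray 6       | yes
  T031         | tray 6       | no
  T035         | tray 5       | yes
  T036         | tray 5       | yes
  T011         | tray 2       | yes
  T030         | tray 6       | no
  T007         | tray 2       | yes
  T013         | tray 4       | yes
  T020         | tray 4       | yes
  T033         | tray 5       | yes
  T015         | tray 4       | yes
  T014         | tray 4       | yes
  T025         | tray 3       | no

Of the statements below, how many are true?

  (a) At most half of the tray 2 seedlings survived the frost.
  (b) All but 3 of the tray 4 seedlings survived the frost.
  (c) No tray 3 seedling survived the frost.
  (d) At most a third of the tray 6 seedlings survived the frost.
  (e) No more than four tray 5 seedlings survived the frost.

0

(a) tray 2: |A| = 5, |A ∩ B| = 3; needs |A ∩ B| ≤ |A ∖ B| — false.
(b) tray 4: |A| = 9, |A ∩ B| = 7; needs |A ∖ B| = 3 — false.
(c) tray 3: |A| = 5, |A ∩ B| = 1; needs A ∩ B = ∅ (|A ∩ B| = 0) — false.
(d) tray 6: |A| = 6, |A ∩ B| = 3; needs |A ∩ B| / |A| ≤ 1/3 — false.
(e) tray 5: |A| = 6, |A ∩ B| = 5; needs |A ∩ B| ≤ 4 — false.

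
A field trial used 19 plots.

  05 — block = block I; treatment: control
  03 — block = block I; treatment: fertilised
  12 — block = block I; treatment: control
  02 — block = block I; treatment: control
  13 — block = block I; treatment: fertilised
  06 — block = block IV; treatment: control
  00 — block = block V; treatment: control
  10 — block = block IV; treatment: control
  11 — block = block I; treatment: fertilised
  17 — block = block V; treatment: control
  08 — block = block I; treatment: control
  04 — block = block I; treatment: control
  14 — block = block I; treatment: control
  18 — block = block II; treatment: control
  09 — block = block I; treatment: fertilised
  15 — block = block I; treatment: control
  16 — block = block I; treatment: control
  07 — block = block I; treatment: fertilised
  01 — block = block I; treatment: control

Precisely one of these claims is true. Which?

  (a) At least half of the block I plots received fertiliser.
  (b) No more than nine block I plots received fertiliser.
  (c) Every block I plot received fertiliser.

(b)

|A| = 14, |A ∩ B| = 5, |A ∖ B| = 9.
(a) requires |A ∩ B| ≥ |A ∖ B|: false.
(b) requires |A ∩ B| ≤ 9: true.
(c) requires A ⊆ B, i.e. every element of A is in B (|A ∖ B| = 0): false.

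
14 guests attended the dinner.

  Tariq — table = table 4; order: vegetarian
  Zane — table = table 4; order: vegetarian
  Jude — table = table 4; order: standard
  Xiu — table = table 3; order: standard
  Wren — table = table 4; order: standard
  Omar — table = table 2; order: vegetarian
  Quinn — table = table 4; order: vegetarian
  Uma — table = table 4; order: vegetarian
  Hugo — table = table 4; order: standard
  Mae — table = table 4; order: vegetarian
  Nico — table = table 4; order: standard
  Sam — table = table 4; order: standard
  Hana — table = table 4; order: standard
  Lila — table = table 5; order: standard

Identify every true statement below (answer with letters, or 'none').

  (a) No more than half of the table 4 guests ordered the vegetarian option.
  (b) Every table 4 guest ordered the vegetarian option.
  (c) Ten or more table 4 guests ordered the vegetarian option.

(a)

|A| = 11, |A ∩ B| = 5, |A ∖ B| = 6.
(a) |A ∩ B| ≤ |A ∖ B|: holds.
(b) A ⊆ B, i.e. every element of A is in B (|A ∖ B| = 0): fails.
(c) |A ∩ B| ≥ 10: fails.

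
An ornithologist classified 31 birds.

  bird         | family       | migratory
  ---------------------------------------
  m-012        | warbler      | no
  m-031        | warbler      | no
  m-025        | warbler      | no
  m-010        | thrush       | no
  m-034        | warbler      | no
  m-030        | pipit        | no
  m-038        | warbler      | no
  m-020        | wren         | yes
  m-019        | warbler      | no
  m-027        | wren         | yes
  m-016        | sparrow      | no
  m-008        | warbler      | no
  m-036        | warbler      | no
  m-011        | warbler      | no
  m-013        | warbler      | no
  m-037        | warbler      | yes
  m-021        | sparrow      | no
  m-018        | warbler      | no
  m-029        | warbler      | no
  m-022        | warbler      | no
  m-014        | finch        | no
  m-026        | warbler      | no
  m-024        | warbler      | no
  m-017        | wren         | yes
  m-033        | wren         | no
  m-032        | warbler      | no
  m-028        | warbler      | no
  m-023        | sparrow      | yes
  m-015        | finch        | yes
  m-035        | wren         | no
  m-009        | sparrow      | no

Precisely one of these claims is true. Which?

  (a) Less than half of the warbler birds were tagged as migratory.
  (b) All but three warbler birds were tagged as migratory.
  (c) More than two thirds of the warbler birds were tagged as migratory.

(a)

|A| = 18, |A ∩ B| = 1, |A ∖ B| = 17.
(a) requires |A ∩ B| < |A ∖ B|: true.
(b) requires |A ∖ B| = 3: false.
(c) requires |A ∩ B| / |A| > 2/3: false.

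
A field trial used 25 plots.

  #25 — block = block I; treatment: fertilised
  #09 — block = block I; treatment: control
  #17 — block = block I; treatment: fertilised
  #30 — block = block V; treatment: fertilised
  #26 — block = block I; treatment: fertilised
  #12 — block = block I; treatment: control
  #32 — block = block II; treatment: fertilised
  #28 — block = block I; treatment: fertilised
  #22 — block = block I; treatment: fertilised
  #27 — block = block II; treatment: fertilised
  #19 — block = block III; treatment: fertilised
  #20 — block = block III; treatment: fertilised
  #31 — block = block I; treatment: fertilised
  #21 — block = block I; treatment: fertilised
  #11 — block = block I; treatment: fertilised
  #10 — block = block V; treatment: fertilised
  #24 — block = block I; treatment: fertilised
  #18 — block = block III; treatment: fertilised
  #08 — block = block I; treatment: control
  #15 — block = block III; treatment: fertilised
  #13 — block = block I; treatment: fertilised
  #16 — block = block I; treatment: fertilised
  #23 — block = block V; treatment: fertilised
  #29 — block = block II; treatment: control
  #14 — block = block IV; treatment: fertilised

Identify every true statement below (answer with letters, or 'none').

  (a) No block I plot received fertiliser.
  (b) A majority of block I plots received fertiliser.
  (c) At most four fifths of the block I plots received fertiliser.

(b), (c)

|A| = 14, |A ∩ B| = 11, |A ∖ B| = 3.
(a) A ∩ B = ∅ (|A ∩ B| = 0): fails.
(b) |A ∩ B| > |A ∖ B|: holds.
(c) |A ∩ B| / |A| ≤ 4/5: holds.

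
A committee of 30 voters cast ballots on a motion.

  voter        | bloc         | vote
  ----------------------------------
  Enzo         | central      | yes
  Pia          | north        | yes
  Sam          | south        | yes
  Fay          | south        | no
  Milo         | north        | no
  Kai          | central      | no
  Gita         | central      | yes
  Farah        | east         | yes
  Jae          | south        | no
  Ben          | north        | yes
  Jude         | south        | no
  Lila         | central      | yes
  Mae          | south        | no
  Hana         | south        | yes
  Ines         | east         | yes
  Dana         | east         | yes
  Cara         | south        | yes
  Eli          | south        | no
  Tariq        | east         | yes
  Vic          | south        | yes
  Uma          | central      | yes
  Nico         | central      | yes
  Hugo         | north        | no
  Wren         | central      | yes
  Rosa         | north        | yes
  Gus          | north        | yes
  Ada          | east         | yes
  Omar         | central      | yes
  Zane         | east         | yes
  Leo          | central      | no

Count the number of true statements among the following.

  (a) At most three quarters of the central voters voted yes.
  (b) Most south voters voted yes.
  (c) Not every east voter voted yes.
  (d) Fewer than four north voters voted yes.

(a) central: |A| = 9, |A ∩ B| = 7; needs |A ∩ B| / |A| ≤ 3/4 — false.
(b) south: |A| = 9, |A ∩ B| = 4; needs |A ∩ B| > |A ∖ B| — false.
(c) east: |A| = 6, |A ∩ B| = 6; needs A ⊄ B (|A ∖ B| ≥ 1) — false.
(d) north: |A| = 6, |A ∩ B| = 4; needs |A ∩ B| < 4 — false.

0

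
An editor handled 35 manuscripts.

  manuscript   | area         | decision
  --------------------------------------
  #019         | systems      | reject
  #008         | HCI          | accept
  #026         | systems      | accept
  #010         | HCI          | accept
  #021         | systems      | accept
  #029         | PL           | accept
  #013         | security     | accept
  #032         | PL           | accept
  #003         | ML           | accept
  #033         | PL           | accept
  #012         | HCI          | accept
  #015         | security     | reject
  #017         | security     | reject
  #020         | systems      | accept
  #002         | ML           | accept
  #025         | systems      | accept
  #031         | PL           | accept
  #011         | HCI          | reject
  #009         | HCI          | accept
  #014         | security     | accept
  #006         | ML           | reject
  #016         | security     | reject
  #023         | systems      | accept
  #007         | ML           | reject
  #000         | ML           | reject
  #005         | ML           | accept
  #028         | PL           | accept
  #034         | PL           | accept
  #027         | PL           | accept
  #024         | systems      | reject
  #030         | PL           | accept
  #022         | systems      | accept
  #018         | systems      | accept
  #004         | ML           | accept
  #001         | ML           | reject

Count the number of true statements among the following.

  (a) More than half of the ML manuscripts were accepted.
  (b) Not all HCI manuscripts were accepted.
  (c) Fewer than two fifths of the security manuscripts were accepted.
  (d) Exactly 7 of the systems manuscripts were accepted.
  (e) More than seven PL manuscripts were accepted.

(a) ML: |A| = 8, |A ∩ B| = 4; needs |A ∩ B| > |A ∖ B| — false.
(b) HCI: |A| = 5, |A ∩ B| = 4; needs A ⊄ B (|A ∖ B| ≥ 1) — true.
(c) security: |A| = 5, |A ∩ B| = 2; needs |A ∩ B| / |A| < 2/5 — false.
(d) systems: |A| = 9, |A ∩ B| = 7; needs |A ∩ B| = 7 — true.
(e) PL: |A| = 8, |A ∩ B| = 8; needs |A ∩ B| > 7 — true.

3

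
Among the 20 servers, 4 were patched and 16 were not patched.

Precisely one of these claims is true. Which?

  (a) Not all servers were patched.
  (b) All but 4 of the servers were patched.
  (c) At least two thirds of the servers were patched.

|A| = 20, |A ∩ B| = 4, |A ∖ B| = 16.
(a) requires A ⊄ B (|A ∖ B| ≥ 1): true.
(b) requires |A ∖ B| = 4: false.
(c) requires |A ∩ B| / |A| ≥ 2/3: false.

(a)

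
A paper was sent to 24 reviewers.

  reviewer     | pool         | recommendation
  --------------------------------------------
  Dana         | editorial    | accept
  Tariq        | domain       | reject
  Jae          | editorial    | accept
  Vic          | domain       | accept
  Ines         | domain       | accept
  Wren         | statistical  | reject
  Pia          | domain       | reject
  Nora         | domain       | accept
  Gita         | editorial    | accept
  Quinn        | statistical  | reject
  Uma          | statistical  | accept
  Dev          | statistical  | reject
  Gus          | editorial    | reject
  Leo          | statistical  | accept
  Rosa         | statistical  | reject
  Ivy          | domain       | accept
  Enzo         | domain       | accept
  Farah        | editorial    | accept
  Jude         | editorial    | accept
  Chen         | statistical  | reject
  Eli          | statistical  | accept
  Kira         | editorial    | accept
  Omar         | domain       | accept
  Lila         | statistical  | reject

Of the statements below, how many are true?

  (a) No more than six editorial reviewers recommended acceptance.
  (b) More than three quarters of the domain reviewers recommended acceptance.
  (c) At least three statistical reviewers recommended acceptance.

(a) editorial: |A| = 7, |A ∩ B| = 6; needs |A ∩ B| ≤ 6 — true.
(b) domain: |A| = 8, |A ∩ B| = 6; needs |A ∩ B| / |A| > 3/4 — false.
(c) statistical: |A| = 9, |A ∩ B| = 3; needs |A ∩ B| ≥ 3 — true.

2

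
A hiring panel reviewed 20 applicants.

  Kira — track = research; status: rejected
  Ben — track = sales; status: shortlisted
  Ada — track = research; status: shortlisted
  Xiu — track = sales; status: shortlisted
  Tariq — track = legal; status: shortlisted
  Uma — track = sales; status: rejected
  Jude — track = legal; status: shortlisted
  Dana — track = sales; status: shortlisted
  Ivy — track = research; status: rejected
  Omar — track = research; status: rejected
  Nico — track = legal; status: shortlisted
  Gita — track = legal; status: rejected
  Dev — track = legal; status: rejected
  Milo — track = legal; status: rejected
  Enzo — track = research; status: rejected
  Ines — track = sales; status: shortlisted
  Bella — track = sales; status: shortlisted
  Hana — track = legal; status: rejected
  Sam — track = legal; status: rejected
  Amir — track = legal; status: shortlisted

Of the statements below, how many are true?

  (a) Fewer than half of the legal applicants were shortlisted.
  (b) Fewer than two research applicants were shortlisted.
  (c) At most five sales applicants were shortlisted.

(a) legal: |A| = 9, |A ∩ B| = 4; needs |A ∩ B| < |A ∖ B| — true.
(b) research: |A| = 5, |A ∩ B| = 1; needs |A ∩ B| < 2 — true.
(c) sales: |A| = 6, |A ∩ B| = 5; needs |A ∩ B| ≤ 5 — true.

3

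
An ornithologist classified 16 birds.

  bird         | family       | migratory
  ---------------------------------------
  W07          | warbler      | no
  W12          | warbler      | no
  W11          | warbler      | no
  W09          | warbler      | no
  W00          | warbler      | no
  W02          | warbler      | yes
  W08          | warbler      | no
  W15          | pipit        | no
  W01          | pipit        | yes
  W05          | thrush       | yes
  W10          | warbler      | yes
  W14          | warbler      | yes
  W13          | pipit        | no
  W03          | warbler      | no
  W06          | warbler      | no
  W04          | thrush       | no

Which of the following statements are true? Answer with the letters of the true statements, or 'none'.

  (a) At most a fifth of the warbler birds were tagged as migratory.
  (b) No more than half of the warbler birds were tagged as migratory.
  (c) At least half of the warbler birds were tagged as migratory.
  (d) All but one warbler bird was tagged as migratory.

(b)

|A| = 11, |A ∩ B| = 3, |A ∖ B| = 8.
(a) |A ∩ B| / |A| ≤ 1/5: fails.
(b) |A ∩ B| ≤ |A ∖ B|: holds.
(c) |A ∩ B| ≥ |A ∖ B|: fails.
(d) |A ∖ B| = 1: fails.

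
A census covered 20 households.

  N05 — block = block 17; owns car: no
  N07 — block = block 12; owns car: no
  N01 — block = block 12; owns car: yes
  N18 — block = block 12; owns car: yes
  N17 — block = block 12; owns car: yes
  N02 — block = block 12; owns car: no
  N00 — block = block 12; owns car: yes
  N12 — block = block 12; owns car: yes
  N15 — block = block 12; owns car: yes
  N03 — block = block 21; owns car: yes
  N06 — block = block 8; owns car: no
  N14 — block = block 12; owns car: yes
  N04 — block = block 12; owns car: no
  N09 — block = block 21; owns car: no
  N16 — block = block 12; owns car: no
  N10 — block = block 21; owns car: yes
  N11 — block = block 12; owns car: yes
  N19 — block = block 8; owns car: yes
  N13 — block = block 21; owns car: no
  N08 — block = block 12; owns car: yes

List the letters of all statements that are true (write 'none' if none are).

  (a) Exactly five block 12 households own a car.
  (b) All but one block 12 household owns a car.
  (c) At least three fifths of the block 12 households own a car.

(c)

|A| = 13, |A ∩ B| = 9, |A ∖ B| = 4.
(a) |A ∩ B| = 5: fails.
(b) |A ∖ B| = 1: fails.
(c) |A ∩ B| / |A| ≥ 3/5: holds.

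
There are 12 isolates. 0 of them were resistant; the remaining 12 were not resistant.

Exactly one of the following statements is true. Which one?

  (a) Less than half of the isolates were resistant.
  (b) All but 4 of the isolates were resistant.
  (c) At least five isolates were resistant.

(a)

|A| = 12, |A ∩ B| = 0, |A ∖ B| = 12.
(a) requires |A ∩ B| < |A ∖ B|: true.
(b) requires |A ∖ B| = 4: false.
(c) requires |A ∩ B| ≥ 5: false.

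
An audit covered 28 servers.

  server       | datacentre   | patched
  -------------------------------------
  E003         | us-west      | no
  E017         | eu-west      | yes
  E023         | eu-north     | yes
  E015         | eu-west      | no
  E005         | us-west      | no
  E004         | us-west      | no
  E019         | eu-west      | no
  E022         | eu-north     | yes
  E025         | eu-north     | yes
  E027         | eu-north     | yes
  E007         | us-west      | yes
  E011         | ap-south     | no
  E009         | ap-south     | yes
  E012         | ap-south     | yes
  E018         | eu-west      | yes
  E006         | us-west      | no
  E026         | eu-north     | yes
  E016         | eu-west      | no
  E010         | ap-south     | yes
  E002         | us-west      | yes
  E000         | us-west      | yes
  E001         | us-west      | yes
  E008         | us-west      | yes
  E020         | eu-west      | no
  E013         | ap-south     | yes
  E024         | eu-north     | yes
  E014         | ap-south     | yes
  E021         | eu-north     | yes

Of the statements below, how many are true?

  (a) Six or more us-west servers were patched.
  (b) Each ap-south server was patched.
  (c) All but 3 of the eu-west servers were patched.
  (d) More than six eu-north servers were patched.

1

(a) us-west: |A| = 9, |A ∩ B| = 5; needs |A ∩ B| ≥ 6 — false.
(b) ap-south: |A| = 6, |A ∩ B| = 5; needs A ⊆ B, i.e. every element of A is in B (|A ∖ B| = 0) — false.
(c) eu-west: |A| = 6, |A ∩ B| = 2; needs |A ∖ B| = 3 — false.
(d) eu-north: |A| = 7, |A ∩ B| = 7; needs |A ∩ B| > 6 — true.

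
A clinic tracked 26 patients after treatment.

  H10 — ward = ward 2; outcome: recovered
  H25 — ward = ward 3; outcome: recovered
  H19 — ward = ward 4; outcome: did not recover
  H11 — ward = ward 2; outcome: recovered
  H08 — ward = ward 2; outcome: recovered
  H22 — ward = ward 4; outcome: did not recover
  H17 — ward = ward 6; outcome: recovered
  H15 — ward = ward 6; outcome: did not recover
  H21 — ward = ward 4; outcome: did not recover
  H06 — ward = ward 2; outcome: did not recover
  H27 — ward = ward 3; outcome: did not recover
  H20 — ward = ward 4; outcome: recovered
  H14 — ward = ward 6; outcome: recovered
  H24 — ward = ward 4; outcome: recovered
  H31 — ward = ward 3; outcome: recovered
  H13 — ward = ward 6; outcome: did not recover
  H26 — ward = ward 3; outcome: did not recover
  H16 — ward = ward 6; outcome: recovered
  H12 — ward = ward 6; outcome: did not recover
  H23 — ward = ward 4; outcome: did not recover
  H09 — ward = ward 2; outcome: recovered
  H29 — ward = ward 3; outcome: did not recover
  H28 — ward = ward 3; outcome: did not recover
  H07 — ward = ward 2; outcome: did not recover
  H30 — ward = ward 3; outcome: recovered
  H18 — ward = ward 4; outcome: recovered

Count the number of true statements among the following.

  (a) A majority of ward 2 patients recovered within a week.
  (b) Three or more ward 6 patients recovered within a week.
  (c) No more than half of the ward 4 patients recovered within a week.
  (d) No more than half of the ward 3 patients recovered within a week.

4

(a) ward 2: |A| = 6, |A ∩ B| = 4; needs |A ∩ B| > |A ∖ B| — true.
(b) ward 6: |A| = 6, |A ∩ B| = 3; needs |A ∩ B| ≥ 3 — true.
(c) ward 4: |A| = 7, |A ∩ B| = 3; needs |A ∩ B| ≤ |A ∖ B| — true.
(d) ward 3: |A| = 7, |A ∩ B| = 3; needs |A ∩ B| ≤ |A ∖ B| — true.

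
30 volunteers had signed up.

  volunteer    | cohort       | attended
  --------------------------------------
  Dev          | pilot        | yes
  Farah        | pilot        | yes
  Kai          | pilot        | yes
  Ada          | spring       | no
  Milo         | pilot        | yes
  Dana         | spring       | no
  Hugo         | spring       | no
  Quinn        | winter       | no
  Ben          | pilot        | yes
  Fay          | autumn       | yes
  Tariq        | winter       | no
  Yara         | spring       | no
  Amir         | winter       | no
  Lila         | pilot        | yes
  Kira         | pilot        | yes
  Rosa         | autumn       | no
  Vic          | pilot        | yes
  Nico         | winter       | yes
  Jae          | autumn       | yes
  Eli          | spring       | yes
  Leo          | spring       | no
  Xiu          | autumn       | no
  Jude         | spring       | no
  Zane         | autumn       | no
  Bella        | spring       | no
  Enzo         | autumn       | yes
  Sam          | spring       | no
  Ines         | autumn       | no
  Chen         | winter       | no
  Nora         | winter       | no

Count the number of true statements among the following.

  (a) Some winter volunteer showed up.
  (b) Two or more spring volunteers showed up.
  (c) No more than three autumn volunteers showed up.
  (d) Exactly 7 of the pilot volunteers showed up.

(a) winter: |A| = 6, |A ∩ B| = 1; needs A ∩ B ≠ ∅ (|A ∩ B| ≥ 1) — true.
(b) spring: |A| = 9, |A ∩ B| = 1; needs |A ∩ B| ≥ 2 — false.
(c) autumn: |A| = 7, |A ∩ B| = 3; needs |A ∩ B| ≤ 3 — true.
(d) pilot: |A| = 8, |A ∩ B| = 8; needs |A ∩ B| = 7 — false.

2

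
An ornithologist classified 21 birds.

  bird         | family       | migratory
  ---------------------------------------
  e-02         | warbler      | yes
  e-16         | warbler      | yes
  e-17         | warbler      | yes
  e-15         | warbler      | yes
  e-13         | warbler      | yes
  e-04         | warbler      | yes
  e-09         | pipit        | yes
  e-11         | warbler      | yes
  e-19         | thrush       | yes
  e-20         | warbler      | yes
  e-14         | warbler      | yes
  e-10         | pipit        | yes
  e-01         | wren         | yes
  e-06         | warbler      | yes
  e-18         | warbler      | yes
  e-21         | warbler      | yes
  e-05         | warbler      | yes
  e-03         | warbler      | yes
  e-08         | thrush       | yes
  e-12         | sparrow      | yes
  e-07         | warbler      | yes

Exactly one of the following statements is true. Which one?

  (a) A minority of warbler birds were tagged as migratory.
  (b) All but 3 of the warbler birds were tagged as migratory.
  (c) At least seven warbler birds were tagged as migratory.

|A| = 15, |A ∩ B| = 15, |A ∖ B| = 0.
(a) requires |A ∩ B| < |A ∖ B|: false.
(b) requires |A ∖ B| = 3: false.
(c) requires |A ∩ B| ≥ 7: true.

(c)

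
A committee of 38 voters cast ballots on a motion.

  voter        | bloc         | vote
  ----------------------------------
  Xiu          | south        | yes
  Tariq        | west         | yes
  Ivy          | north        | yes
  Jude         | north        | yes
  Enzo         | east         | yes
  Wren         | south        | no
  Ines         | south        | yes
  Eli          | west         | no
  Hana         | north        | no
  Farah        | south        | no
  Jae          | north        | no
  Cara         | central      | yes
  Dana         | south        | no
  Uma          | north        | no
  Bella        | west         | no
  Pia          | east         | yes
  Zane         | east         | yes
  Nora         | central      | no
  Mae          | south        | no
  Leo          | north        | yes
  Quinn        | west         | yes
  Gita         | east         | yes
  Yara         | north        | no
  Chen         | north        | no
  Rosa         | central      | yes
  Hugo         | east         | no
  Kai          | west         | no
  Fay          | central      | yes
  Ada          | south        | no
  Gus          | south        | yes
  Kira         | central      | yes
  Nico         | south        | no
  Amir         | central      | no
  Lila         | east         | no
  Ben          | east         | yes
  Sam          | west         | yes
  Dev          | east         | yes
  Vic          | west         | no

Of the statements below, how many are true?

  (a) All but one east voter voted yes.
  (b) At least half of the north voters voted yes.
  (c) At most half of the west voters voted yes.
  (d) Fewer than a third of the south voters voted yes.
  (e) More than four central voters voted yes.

(a) east: |A| = 8, |A ∩ B| = 6; needs |A ∖ B| = 1 — false.
(b) north: |A| = 8, |A ∩ B| = 3; needs |A ∩ B| ≥ |A ∖ B| — false.
(c) west: |A| = 7, |A ∩ B| = 3; needs |A ∩ B| ≤ |A ∖ B| — true.
(d) south: |A| = 9, |A ∩ B| = 3; needs |A ∩ B| / |A| < 1/3 — false.
(e) central: |A| = 6, |A ∩ B| = 4; needs |A ∩ B| > 4 — false.

1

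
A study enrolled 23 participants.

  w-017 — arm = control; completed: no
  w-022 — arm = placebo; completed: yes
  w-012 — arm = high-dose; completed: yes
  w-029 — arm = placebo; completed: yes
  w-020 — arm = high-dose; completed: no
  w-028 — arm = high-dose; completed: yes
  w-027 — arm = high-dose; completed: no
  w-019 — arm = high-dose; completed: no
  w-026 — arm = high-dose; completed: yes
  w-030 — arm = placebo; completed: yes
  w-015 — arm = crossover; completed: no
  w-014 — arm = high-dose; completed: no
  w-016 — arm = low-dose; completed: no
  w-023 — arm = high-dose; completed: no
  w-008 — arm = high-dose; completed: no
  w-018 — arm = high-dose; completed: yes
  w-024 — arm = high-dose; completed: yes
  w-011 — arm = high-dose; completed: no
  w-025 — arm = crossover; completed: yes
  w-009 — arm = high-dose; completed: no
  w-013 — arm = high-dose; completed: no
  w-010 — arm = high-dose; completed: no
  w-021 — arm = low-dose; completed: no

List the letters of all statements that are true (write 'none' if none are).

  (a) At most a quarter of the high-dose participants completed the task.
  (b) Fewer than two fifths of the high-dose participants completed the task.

(b)

|A| = 15, |A ∩ B| = 5, |A ∖ B| = 10.
(a) |A ∩ B| / |A| ≤ 1/4: fails.
(b) |A ∩ B| / |A| < 2/5: holds.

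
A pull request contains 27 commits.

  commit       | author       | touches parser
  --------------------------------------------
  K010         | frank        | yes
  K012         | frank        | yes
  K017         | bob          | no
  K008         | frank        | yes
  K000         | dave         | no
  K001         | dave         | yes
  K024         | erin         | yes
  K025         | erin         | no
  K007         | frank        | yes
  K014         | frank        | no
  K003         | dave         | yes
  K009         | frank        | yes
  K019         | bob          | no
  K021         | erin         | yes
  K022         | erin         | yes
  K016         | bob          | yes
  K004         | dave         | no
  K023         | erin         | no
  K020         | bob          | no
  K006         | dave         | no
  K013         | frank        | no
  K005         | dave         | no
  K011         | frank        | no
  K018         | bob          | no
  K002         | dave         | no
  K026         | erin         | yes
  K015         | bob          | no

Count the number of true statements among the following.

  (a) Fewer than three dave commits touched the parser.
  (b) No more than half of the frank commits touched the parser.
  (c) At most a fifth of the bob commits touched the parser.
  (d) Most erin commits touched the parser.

(a) dave: |A| = 7, |A ∩ B| = 2; needs |A ∩ B| < 3 — true.
(b) frank: |A| = 8, |A ∩ B| = 5; needs |A ∩ B| ≤ |A ∖ B| — false.
(c) bob: |A| = 6, |A ∩ B| = 1; needs |A ∩ B| / |A| ≤ 1/5 — true.
(d) erin: |A| = 6, |A ∩ B| = 4; needs |A ∩ B| > |A ∖ B| — true.

3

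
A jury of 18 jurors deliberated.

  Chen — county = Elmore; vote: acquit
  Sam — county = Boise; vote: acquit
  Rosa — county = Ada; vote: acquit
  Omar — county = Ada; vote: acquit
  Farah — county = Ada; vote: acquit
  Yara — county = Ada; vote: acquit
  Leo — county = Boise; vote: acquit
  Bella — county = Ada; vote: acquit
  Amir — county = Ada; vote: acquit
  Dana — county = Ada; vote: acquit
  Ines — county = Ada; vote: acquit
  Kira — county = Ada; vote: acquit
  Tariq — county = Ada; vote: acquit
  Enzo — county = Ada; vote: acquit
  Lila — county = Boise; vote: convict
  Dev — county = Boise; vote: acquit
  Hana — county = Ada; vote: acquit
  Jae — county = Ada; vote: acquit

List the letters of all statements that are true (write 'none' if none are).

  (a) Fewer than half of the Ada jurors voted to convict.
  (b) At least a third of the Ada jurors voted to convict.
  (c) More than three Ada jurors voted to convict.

|A| = 13, |A ∩ B| = 0, |A ∖ B| = 13.
(a) |A ∩ B| < |A ∖ B|: holds.
(b) |A ∩ B| / |A| ≥ 1/3: fails.
(c) |A ∩ B| > 3: fails.

(a)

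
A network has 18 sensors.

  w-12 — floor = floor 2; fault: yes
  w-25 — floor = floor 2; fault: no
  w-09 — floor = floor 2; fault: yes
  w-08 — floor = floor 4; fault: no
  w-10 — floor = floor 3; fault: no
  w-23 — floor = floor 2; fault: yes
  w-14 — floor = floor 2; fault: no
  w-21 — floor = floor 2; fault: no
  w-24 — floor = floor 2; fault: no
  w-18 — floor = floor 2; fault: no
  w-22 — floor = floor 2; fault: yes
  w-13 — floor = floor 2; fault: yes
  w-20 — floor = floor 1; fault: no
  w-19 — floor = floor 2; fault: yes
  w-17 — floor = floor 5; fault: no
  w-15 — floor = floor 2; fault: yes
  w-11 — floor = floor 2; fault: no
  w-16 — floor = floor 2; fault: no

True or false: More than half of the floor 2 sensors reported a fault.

False

Truth condition: |A ∩ B| > |A ∖ B|.
A (the restrictor) = {w-12, w-25, w-09, w-23, w-14, w-21, w-24, w-18, w-22, w-13, w-19, w-15, w-11, w-16}, |A| = 14.
A ∩ B = {w-12, w-09, w-23, w-22, w-13, w-19, w-15}, so |A ∩ B| = 7.
A ∖ B = {w-25, w-14, w-21, w-24, w-18, w-11, w-16}, so |A ∖ B| = 7.
7 = 7, so the statement is false.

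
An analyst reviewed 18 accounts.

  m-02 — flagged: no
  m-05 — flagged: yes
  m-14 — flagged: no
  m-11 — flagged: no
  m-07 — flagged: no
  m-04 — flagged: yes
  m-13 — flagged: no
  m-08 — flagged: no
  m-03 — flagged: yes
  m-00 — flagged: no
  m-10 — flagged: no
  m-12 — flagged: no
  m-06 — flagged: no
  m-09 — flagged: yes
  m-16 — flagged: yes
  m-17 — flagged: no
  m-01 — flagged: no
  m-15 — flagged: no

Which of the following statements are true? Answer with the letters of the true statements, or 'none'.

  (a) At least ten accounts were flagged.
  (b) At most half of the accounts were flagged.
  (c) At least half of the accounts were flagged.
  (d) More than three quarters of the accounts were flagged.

|A| = 18, |A ∩ B| = 5, |A ∖ B| = 13.
(a) |A ∩ B| ≥ 10: fails.
(b) |A ∩ B| ≤ |A ∖ B|: holds.
(c) |A ∩ B| ≥ |A ∖ B|: fails.
(d) |A ∩ B| / |A| > 3/4: fails.

(b)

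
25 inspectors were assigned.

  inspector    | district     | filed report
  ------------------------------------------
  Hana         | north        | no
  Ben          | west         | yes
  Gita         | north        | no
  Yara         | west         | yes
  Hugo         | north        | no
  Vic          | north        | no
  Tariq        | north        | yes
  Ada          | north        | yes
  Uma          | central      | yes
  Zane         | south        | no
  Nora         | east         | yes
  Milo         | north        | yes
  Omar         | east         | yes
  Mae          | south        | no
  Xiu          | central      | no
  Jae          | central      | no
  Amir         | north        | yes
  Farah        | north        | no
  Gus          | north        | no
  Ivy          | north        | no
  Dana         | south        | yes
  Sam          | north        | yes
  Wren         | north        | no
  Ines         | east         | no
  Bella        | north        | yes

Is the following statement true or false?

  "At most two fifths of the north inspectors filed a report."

False

'At most two fifths of the north inspectors filed a report' holds iff |A ∩ B| / |A| ≤ 2/5.
A (the restrictor) = {Hana, Gita, Hugo, Vic, Tariq, Ada, Milo, Amir, Farah, Gus, Ivy, Sam, Wren, Bella}, |A| = 14.
A ∩ B = {Tariq, Ada, Milo, Amir, Sam, Bella}, so |A ∩ B| = 6.
A ∖ B = {Hana, Gita, Hugo, Vic, Farah, Gus, Ivy, Wren}, so |A ∖ B| = 8.
|A ∩ B|/|A| = 6/14, so the statement is false.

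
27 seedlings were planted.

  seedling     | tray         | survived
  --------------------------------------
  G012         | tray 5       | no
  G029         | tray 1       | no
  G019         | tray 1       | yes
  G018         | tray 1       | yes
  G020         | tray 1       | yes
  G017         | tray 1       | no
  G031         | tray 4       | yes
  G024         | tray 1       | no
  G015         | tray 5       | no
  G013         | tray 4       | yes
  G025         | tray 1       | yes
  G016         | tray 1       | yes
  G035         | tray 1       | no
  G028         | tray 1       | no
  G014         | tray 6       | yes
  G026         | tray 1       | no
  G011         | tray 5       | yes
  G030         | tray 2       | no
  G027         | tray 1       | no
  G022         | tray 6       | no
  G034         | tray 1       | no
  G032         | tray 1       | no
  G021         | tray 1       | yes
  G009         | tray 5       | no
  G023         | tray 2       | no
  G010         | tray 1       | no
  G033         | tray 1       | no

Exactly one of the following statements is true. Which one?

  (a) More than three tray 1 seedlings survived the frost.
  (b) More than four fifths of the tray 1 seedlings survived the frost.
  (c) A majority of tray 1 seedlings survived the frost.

|A| = 17, |A ∩ B| = 6, |A ∖ B| = 11.
(a) requires |A ∩ B| > 3: true.
(b) requires |A ∩ B| / |A| > 4/5: false.
(c) requires |A ∩ B| > |A ∖ B|: false.

(a)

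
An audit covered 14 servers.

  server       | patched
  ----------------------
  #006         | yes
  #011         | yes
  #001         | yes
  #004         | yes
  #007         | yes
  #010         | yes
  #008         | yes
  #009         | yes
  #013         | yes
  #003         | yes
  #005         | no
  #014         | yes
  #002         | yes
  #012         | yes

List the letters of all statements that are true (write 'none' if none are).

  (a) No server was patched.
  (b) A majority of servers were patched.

|A| = 14, |A ∩ B| = 13, |A ∖ B| = 1.
(a) A ∩ B = ∅ (|A ∩ B| = 0): fails.
(b) |A ∩ B| > |A ∖ B|: holds.

(b)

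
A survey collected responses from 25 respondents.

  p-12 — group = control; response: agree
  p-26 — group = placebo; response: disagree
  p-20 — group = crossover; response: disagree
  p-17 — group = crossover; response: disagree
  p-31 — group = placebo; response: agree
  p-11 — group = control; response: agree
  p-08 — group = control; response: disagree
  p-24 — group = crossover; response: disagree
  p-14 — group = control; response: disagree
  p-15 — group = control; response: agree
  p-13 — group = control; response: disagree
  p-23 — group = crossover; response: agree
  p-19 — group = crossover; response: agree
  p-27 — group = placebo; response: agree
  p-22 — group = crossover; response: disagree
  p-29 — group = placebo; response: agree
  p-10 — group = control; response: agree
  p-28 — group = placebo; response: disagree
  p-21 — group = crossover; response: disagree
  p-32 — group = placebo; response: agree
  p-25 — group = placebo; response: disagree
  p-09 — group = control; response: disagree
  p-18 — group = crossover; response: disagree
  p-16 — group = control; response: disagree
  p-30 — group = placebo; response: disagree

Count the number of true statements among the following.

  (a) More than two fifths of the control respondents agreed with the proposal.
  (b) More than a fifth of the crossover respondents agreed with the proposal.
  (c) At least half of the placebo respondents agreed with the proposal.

(a) control: |A| = 9, |A ∩ B| = 4; needs |A ∩ B| / |A| > 2/5 — true.
(b) crossover: |A| = 8, |A ∩ B| = 2; needs |A ∩ B| / |A| > 1/5 — true.
(c) placebo: |A| = 8, |A ∩ B| = 4; needs |A ∩ B| ≥ |A ∖ B| — true.

3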